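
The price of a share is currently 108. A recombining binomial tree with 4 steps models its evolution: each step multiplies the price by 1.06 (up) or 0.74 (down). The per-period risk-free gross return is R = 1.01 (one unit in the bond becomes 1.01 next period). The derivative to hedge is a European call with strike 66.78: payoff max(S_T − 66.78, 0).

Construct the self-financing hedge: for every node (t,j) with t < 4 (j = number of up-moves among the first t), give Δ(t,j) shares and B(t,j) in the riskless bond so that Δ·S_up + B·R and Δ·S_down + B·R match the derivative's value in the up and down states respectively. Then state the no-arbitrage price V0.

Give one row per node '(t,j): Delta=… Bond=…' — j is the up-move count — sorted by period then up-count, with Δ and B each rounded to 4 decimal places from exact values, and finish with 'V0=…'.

The replicating-portfolio and risk-neutral prices coincide; use p* = (1.01−0.74)/(1.06−0.74) = 0.8437 for the latter.
Terminal payoffs: V(4,0)=0.0000, V(4,1)=0.0000, V(4,2)=0.0000, V(4,3)=28.4060, V(4,4)=69.5675
(3,0): S=43.7642. Δ = (V_up−V_dn)/(S_up−S_dn) = (0.0000−0.0000)/(46.3900−32.3855) = 0.0000. V = [p*·0.0000 + (1−p*)·0.0000]/1.01 = 0.0000. B = V − Δ·S = 0.0000.
(3,1): S=62.6892. Δ = (V_up−V_dn)/(S_up−S_dn) = (0.0000−0.0000)/(66.4506−46.3900) = 0.0000. V = [p*·0.0000 + (1−p*)·0.0000]/1.01 = 0.0000. B = V − Δ·S = 0.0000.
(3,2): S=89.7981. Δ = (V_up−V_dn)/(S_up−S_dn) = (28.4060−0.0000)/(95.1860−66.4506) = 0.9885. V = [p*·28.4060 + (1−p*)·0.0000]/1.01 = 23.7303. B = V − Δ·S = -65.0385.
(3,3): S=128.6297. Δ = (V_up−V_dn)/(S_up−S_dn) = (69.5675−28.4060)/(136.3475−95.1860) = 1.0000. V = [p*·69.5675 + (1−p*)·28.4060]/1.01 = 62.5109. B = V − Δ·S = -66.1188.
(2,0): S=59.1408. Δ = (V_up−V_dn)/(S_up−S_dn) = (0.0000−0.0000)/(62.6892−43.7642) = 0.0000. V = [p*·0.0000 + (1−p*)·0.0000]/1.01 = 0.0000. B = V − Δ·S = 0.0000.
(2,1): S=84.7152. Δ = (V_up−V_dn)/(S_up−S_dn) = (23.7303−0.0000)/(89.7981−62.6892) = 0.8754. V = [p*·23.7303 + (1−p*)·0.0000]/1.01 = 19.8242. B = V − Δ·S = -54.3329.
(2,2): S=121.3488. Δ = (V_up−V_dn)/(S_up−S_dn) = (62.5109−23.7303)/(128.6297−89.7981) = 0.9987. V = [p*·62.5109 + (1−p*)·23.7303]/1.01 = 55.8925. B = V − Δ·S = -65.2970.
(1,0): S=79.9200. Δ = (V_up−V_dn)/(S_up−S_dn) = (19.8242−0.0000)/(84.7152−59.1408) = 0.7752. V = [p*·19.8242 + (1−p*)·0.0000]/1.01 = 16.5610. B = V − Δ·S = -45.3895.
(1,1): S=114.4800. Δ = (V_up−V_dn)/(S_up−S_dn) = (55.8925−19.8242)/(121.3488−84.7152) = 0.9846. V = [p*·55.8925 + (1−p*)·19.8242]/1.01 = 49.7592. B = V − Δ·S = -62.9543.
(0,0): S=108.0000. Δ = (V_up−V_dn)/(S_up−S_dn) = (49.7592−16.5610)/(114.4800−79.9200) = 0.9606. V = [p*·49.7592 + (1−p*)·16.5610]/1.01 = 44.1307. B = V − Δ·S = -59.6137.
Self-financing check: at every node Δ·S+B equals the discounted successor values.

(0,0): Delta=0.9606 Bond=-59.6137
(1,0): Delta=0.7752 Bond=-45.3895
(1,1): Delta=0.9846 Bond=-62.9543
(2,0): Delta=0.0000 Bond=0.0000
(2,1): Delta=0.8754 Bond=-54.3329
(2,2): Delta=0.9987 Bond=-65.2970
(3,0): Delta=0.0000 Bond=0.0000
(3,1): Delta=0.0000 Bond=0.0000
(3,2): Delta=0.9885 Bond=-65.0385
(3,3): Delta=1.0000 Bond=-66.1188
V0=44.1307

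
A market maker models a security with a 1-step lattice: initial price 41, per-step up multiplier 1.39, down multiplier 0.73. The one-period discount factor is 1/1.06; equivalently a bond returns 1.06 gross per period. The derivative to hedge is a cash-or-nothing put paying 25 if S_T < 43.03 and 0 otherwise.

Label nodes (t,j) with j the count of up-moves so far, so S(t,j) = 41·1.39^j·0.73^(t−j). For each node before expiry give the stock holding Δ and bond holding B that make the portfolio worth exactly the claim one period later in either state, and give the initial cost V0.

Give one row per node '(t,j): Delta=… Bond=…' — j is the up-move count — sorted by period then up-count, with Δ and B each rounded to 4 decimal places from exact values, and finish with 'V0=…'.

Risk-neutral probability p* = (R−d)/(u−d) = (1.06−0.73)/(1.39−0.73) = 0.5000.
Terminal payoffs: V(1,0)=25.0000, V(1,1)=0.0000
  t=0,j=0: stock 41.0000 → up 56.9900 (V=0.0000), down 29.9300 (V=25.0000). Price 11.7925; hedge Δ=-0.9239, bond B=49.6712.
Each (Δ,B) replicates both successor values, so the strategy is self-financing and V0 is arbitrage-free.

(0,0): Delta=-0.9239 Bond=49.6712
V0=11.7925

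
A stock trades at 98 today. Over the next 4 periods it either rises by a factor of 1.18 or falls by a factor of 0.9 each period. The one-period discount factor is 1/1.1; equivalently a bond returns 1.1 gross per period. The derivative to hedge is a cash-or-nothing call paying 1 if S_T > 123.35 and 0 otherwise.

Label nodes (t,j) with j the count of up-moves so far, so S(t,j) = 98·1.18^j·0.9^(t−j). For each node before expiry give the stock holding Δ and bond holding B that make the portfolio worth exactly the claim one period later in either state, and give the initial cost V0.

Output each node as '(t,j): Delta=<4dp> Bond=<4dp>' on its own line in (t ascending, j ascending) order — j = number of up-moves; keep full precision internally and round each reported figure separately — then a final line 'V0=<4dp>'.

Under the risk-neutral measure, an up-move has probability p* = (R−d)/(u−d) = 0.7143 and values discount at R = 1.1.
Terminal payoffs: V(4,0)=0.0000, V(4,1)=0.0000, V(4,2)=0.0000, V(4,3)=1.0000, V(4,4)=1.0000
Node (3,0) S=71.4420: V=(p*·0.0000+(1−p*)·0.0000)/1.1=0.0000; Δ=(0.0000−0.0000)/(84.3016−64.2978)=0.0000; B=V−Δ·S=0.0000
Node (3,1) S=93.6684: V=(p*·0.0000+(1−p*)·0.0000)/1.1=0.0000; Δ=(0.0000−0.0000)/(110.5287−84.3016)=0.0000; B=V−Δ·S=0.0000
Node (3,2) S=122.8097: V=(p*·1.0000+(1−p*)·0.0000)/1.1=0.6494; Δ=(1.0000−0.0000)/(144.9154−110.5287)=0.0291; B=V−Δ·S=-2.9221
Node (3,3) S=161.0171: V=(p*·1.0000+(1−p*)·1.0000)/1.1=0.9091; Δ=(1.0000−1.0000)/(190.0002−144.9154)=0.0000; B=V−Δ·S=0.9091
Node (2,0) S=79.3800: V=(p*·0.0000+(1−p*)·0.0000)/1.1=0.0000; Δ=(0.0000−0.0000)/(93.6684−71.4420)=0.0000; B=V−Δ·S=0.0000
Node (2,1) S=104.0760: V=(p*·0.6494+(1−p*)·0.0000)/1.1=0.4217; Δ=(0.6494−0.0000)/(122.8097−93.6684)=0.0223; B=V−Δ·S=-1.8975
Node (2,2) S=136.4552: V=(p*·0.9091+(1−p*)·0.6494)/1.1=0.7590; Δ=(0.9091−0.6494)/(161.0171−122.8097)=0.0068; B=V−Δ·S=-0.1687
Node (1,0) S=88.2000: V=(p*·0.4217+(1−p*)·0.0000)/1.1=0.2738; Δ=(0.4217−0.0000)/(104.0760−79.3800)=0.0171; B=V−Δ·S=-1.2321
Node (1,1) S=115.6400: V=(p*·0.7590+(1−p*)·0.4217)/1.1=0.6024; Δ=(0.7590−0.4217)/(136.4552−104.0760)=0.0104; B=V−Δ·S=-0.6024
Node (0,0) S=98.0000: V=(p*·0.6024+(1−p*)·0.2738)/1.1=0.4623; Δ=(0.6024−0.2738)/(115.6400−88.2000)=0.0120; B=V−Δ·S=-0.7112
Root portfolio cost Δ·98+B reproduces V0=0.4623.

(0,0): Delta=0.0120 Bond=-0.7112
(1,0): Delta=0.0171 Bond=-1.2321
(1,1): Delta=0.0104 Bond=-0.6024
(2,0): Delta=0.0000 Bond=0.0000
(2,1): Delta=0.0223 Bond=-1.8975
(2,2): Delta=0.0068 Bond=-0.1687
(3,0): Delta=0.0000 Bond=0.0000
(3,1): Delta=0.0000 Bond=0.0000
(3,2): Delta=0.0291 Bond=-2.9221
(3,3): Delta=0.0000 Bond=0.9091
V0=0.4623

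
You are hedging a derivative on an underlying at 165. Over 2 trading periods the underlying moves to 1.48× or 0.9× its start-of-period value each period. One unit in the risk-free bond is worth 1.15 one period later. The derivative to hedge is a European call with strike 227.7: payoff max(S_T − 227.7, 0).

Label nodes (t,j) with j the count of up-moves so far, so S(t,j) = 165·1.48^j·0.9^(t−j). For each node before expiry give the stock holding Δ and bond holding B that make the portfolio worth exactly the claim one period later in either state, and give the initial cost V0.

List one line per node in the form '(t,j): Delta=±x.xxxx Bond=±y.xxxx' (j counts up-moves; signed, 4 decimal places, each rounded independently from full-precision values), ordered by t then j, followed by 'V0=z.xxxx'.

(0,0): Delta=0.5237 Bond=-67.6261
(1,0): Delta=0.0000 Bond=0.0000
(1,1): Delta=0.9441 Bond=-180.4264
V0=18.7850

Under the risk-neutral measure, an up-move has probability p* = (R−d)/(u−d) = 0.4310 and values discount at R = 1.15.
At expiry t=2: V(2,0)=0.0000, V(2,1)=0.0000, V(2,2)=133.7160
(1,0): S=148.5000. Δ = (V_up−V_dn)/(S_up−S_dn) = (0.0000−0.0000)/(219.7800−133.6500) = 0.0000. V = [p*·0.0000 + (1−p*)·0.0000]/1.15 = 0.0000. B = V − Δ·S = 0.0000.
(1,1): S=244.2000. Δ = (V_up−V_dn)/(S_up−S_dn) = (133.7160−0.0000)/(361.4160−219.7800) = 0.9441. V = [p*·133.7160 + (1−p*)·0.0000]/1.15 = 50.1184. B = V − Δ·S = -180.4264.
(0,0): S=165.0000. Δ = (V_up−V_dn)/(S_up−S_dn) = (50.1184−0.0000)/(244.2000−148.5000) = 0.5237. V = [p*·50.1184 + (1−p*)·0.0000]/1.15 = 18.7850. B = V − Δ·S = -67.6261.
Self-financing check: at every node Δ·S+B equals the discounted successor values.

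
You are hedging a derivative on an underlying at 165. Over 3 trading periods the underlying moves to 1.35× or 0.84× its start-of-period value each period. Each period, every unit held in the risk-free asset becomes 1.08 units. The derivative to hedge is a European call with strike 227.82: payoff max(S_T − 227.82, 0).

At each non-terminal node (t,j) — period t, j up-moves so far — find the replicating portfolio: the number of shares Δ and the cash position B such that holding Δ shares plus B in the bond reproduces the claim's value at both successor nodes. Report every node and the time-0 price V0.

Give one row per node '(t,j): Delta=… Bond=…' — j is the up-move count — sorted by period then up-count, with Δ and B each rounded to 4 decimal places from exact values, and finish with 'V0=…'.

(0,0): Delta=0.4718 Bond=-56.1928
(1,0): Delta=0.1527 Bond=-16.4656
(1,1): Delta=0.6952 Bond=-110.4386
(2,0): Delta=0.0000 Bond=0.0000
(2,1): Delta=0.2597 Bond=-37.7886
(2,2): Delta=1.0000 Bond=-210.9444
V0=21.6556

No-arbitrage ⇒ martingale measure with p* = (R−d)/(u−d) = 0.4706.
Terminal values V(3,·): V(3,0)=0.0000, V(3,1)=0.0000, V(3,2)=24.7785, V(3,3)=178.1419
(2,0): S=116.4240. Δ = (V_up−V_dn)/(S_up−S_dn) = (0.0000−0.0000)/(157.1724−97.7962) = 0.0000. V = [p*·0.0000 + (1−p*)·0.0000]/1.08 = 0.0000. B = V − Δ·S = 0.0000.
(2,1): S=187.1100. Δ = (V_up−V_dn)/(S_up−S_dn) = (24.7785−0.0000)/(252.5985−157.1724) = 0.2597. V = [p*·24.7785 + (1−p*)·0.0000]/1.08 = 10.7967. B = V − Δ·S = -37.7886.
(2,2): S=300.7125. Δ = (V_up−V_dn)/(S_up−S_dn) = (178.1419−24.7785)/(405.9619−252.5985) = 1.0000. V = [p*·178.1419 + (1−p*)·24.7785]/1.08 = 89.7681. B = V − Δ·S = -210.9444.
(1,0): S=138.6000. Δ = (V_up−V_dn)/(S_up−S_dn) = (10.7967−0.0000)/(187.1100−116.4240) = 0.1527. V = [p*·10.7967 + (1−p*)·0.0000]/1.08 = 4.7045. B = V − Δ·S = -16.4656.
(1,1): S=222.7500. Δ = (V_up−V_dn)/(S_up−S_dn) = (89.7681−10.7967)/(300.7125−187.1100) = 0.6952. V = [p*·89.7681 + (1−p*)·10.7967]/1.08 = 44.4071. B = V − Δ·S = -110.4386.
(0,0): S=165.0000. Δ = (V_up−V_dn)/(S_up−S_dn) = (44.4071−4.7045)/(222.7500−138.6000) = 0.4718. V = [p*·44.4071 + (1−p*)·4.7045]/1.08 = 21.6556. B = V − Δ·S = -56.1928.
The time-0 hedge costs 21.6556, which is the no-arbitrage price.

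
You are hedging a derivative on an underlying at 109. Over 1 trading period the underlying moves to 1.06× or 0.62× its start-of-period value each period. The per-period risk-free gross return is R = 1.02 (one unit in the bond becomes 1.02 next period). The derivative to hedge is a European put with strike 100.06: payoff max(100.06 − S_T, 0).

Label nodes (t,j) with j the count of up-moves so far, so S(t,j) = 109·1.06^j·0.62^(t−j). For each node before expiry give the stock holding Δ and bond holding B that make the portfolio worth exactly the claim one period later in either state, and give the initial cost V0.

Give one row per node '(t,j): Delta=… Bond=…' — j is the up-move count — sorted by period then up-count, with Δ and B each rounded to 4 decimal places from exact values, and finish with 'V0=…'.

(0,0): Delta=-0.6772 Bond=76.7130
V0=2.8948

Under the risk-neutral measure, an up-move has probability p* = (R−d)/(u−d) = 0.9091 and values discount at R = 1.02.
At expiry t=1: V(1,0)=32.4800, V(1,1)=0.0000
(0,0): S=109.0000. Δ = (V_up−V_dn)/(S_up−S_dn) = (0.0000−32.4800)/(115.5400−67.5800) = -0.6772. V = [p*·0.0000 + (1−p*)·32.4800]/1.02 = 2.8948. B = V − Δ·S = 76.7130.
Self-financing check: at every node Δ·S+B equals the discounted successor values.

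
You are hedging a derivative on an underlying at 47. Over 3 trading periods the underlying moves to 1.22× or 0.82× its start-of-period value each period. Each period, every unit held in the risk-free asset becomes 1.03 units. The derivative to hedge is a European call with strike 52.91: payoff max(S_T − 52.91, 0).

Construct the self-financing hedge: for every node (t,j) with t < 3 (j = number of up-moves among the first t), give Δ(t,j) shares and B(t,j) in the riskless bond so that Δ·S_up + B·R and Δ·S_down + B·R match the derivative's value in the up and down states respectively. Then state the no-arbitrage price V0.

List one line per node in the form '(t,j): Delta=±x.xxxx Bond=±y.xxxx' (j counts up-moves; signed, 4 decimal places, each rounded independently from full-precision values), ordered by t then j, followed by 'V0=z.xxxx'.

Under the risk-neutral measure, an up-move has probability p* = (R−d)/(u−d) = 0.5250 and values discount at R = 1.03.
Terminal payoffs: V(3,0)=0.0000, V(3,1)=0.0000, V(3,2)=4.4529, V(3,3)=32.4349
(2,0): S=31.6028. Δ = (V_up−V_dn)/(S_up−S_dn) = (0.0000−0.0000)/(38.5554−25.9143) = 0.0000. V = [p*·0.0000 + (1−p*)·0.0000]/1.03 = 0.0000. B = V − Δ·S = 0.0000.
(2,1): S=47.0188. Δ = (V_up−V_dn)/(S_up−S_dn) = (4.4529−0.0000)/(57.3629−38.5554) = 0.2368. V = [p*·4.4529 + (1−p*)·0.0000]/1.03 = 2.2697. B = V − Δ·S = -8.8626.
(2,2): S=69.9548. Δ = (V_up−V_dn)/(S_up−S_dn) = (32.4349−4.4529)/(85.3449−57.3629) = 1.0000. V = [p*·32.4349 + (1−p*)·4.4529]/1.03 = 18.5859. B = V − Δ·S = -51.3689.
(1,0): S=38.5400. Δ = (V_up−V_dn)/(S_up−S_dn) = (2.2697−0.0000)/(47.0188−31.6028) = 0.1472. V = [p*·2.2697 + (1−p*)·0.0000]/1.03 = 1.1569. B = V − Δ·S = -4.5174.
(1,1): S=57.3400. Δ = (V_up−V_dn)/(S_up−S_dn) = (18.5859−2.2697)/(69.9548−47.0188) = 0.7114. V = [p*·18.5859 + (1−p*)·2.2697]/1.03 = 10.5201. B = V − Δ·S = -30.2703.
(0,0): S=47.0000. Δ = (V_up−V_dn)/(S_up−S_dn) = (10.5201−1.1569)/(57.3400−38.5400) = 0.4980. V = [p*·10.5201 + (1−p*)·1.1569]/1.03 = 5.8957. B = V − Δ·S = -17.5123.
The time-0 hedge costs 5.8957, which is the no-arbitrage price.

(0,0): Delta=0.4980 Bond=-17.5123
(1,0): Delta=0.1472 Bond=-4.5174
(1,1): Delta=0.7114 Bond=-30.2703
(2,0): Delta=0.0000 Bond=0.0000
(2,1): Delta=0.2368 Bond=-8.8626
(2,2): Delta=1.0000 Bond=-51.3689
V0=5.8957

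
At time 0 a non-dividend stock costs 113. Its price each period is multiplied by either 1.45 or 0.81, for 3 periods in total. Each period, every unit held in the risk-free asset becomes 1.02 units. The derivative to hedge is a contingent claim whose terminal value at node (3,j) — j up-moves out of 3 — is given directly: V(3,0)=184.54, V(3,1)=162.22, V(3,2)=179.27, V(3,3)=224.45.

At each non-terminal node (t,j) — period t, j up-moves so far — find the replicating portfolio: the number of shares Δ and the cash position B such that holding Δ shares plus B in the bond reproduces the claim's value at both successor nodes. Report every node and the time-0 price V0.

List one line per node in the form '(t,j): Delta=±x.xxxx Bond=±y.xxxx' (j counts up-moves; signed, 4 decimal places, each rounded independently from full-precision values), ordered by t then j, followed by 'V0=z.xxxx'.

The replicating-portfolio and risk-neutral prices coincide; use p* = (1.02−0.81)/(1.45−0.81) = 0.3281 for the latter.
At expiry t=3: V(3,0)=184.5400, V(3,1)=162.2200, V(3,2)=179.2700, V(3,3)=224.4500
  t=2,j=0: stock 74.1393 → up 107.5020 (V=162.2200), down 60.0528 (V=184.5400). Price 173.7414; hedge Δ=-0.4704, bond B=208.6164.
  t=2,j=1: stock 132.7185 → up 192.4418 (V=179.2700), down 107.5020 (V=162.2200). Price 164.5241; hedge Δ=0.2007, bond B=137.8834.
  t=2,j=2: stock 237.5825 → up 344.4946 (V=224.4500), down 192.4418 (V=179.2700). Price 190.2889; hedge Δ=0.2971, bond B=119.6952.
  t=1,j=0: stock 91.5300 → up 132.7185 (V=164.5241), down 74.1393 (V=173.7414). Price 167.3696; hedge Δ=-0.1573, bond B=181.7717.
  t=1,j=1: stock 163.8500 → up 237.5825 (V=190.2889), down 132.7185 (V=164.5241). Price 169.5864; hedge Δ=0.2457, bond B=129.3288.
  t=0,j=0: stock 113.0000 → up 163.8500 (V=169.5864), down 91.5300 (V=167.3696). Price 164.8010; hedge Δ=0.0307, bond B=161.3372.
Root portfolio cost Δ·113+B reproduces V0=164.8010.

(0,0): Delta=0.0307 Bond=161.3372
(1,0): Delta=-0.1573 Bond=181.7717
(1,1): Delta=0.2457 Bond=129.3288
(2,0): Delta=-0.4704 Bond=208.6164
(2,1): Delta=0.2007 Bond=137.8834
(2,2): Delta=0.2971 Bond=119.6952
V0=164.8010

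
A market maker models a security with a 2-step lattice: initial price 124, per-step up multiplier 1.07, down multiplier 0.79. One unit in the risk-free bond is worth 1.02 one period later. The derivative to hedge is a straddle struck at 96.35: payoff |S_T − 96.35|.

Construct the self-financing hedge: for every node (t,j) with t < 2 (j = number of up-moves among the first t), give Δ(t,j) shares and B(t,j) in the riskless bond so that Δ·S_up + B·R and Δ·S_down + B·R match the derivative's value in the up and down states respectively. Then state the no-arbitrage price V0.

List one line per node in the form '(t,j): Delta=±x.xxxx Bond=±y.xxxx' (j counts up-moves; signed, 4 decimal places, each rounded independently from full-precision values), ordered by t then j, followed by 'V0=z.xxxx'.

(0,0): Delta=0.8088 Bond=-67.7348
(1,0): Delta=-0.3826 Bond=47.6184
(1,1): Delta=1.0000 Bond=-94.4608
V0=32.5537

Risk-neutral probability p* = (R−d)/(u−d) = (1.02−0.79)/(1.07−0.79) = 0.8214.
Payoff layer (t=2): V(2,0)=18.9616, V(2,1)=8.4672, V(2,2)=45.6176
  t=1,j=0: stock 97.9600 → up 104.8172 (V=8.4672), down 77.3884 (V=18.9616). Price 10.1384; hedge Δ=-0.3826, bond B=47.6184.
  t=1,j=1: stock 132.6800 → up 141.9676 (V=45.6176), down 104.8172 (V=8.4672). Price 38.2192; hedge Δ=1.0000, bond B=-94.4608.
  t=0,j=0: stock 124.0000 → up 132.6800 (V=38.2192), down 97.9600 (V=10.1384). Price 32.5537; hedge Δ=0.8088, bond B=-67.7348.
Root portfolio cost Δ·124+B reproduces V0=32.5537.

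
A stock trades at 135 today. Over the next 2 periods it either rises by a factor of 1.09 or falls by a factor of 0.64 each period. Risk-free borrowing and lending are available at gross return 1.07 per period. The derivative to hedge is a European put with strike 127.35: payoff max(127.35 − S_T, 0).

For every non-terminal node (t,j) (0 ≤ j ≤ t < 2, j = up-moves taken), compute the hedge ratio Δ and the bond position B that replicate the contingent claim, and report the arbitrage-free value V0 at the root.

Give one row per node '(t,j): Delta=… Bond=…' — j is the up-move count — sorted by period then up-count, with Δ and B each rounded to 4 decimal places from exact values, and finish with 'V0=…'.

(0,0): Delta=-0.5143 Bond=72.0093
(1,0): Delta=-1.0000 Bond=119.0187
(1,1): Delta=-0.5010 Bond=75.0979
V0=2.5854

Since d<R<u, set p* = (R−d)/(u−d) = 0.9556; price each node as the discounted p*-expectation of its children.
Terminal values V(2,·): V(2,0)=72.0540, V(2,1)=33.1740, V(2,2)=0.0000
(1,0): S=86.4000. Δ = (V_up−V_dn)/(S_up−S_dn) = (33.1740−72.0540)/(94.1760−55.2960) = -1.0000. V = [p*·33.1740 + (1−p*)·72.0540]/1.07 = 32.6187. B = V − Δ·S = 119.0187.
(1,1): S=147.1500. Δ = (V_up−V_dn)/(S_up−S_dn) = (0.0000−33.1740)/(160.3935−94.1760) = -0.5010. V = [p*·0.0000 + (1−p*)·33.1740]/1.07 = 1.3779. B = V − Δ·S = 75.0979.
(0,0): S=135.0000. Δ = (V_up−V_dn)/(S_up−S_dn) = (1.3779−32.6187)/(147.1500−86.4000) = -0.5143. V = [p*·1.3779 + (1−p*)·32.6187]/1.07 = 2.5854. B = V − Δ·S = 72.0093.
The time-0 hedge costs 2.5854, which is the no-arbitrage price.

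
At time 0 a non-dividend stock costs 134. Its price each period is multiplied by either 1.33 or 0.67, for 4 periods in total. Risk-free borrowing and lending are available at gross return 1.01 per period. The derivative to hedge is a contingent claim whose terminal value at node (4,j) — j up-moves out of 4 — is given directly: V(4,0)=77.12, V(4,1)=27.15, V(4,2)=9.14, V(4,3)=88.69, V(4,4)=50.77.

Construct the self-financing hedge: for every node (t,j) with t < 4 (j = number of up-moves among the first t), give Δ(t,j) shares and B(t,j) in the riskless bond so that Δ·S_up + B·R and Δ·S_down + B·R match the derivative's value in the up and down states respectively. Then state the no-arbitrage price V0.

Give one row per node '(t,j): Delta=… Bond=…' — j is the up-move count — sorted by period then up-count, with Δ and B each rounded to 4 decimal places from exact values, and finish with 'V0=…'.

No-arbitrage ⇒ martingale measure with p* = (R−d)/(u−d) = 0.5152.
Terminal payoffs: V(4,0)=77.1200, V(4,1)=27.1500, V(4,2)=9.1400, V(4,3)=88.6900, V(4,4)=50.7700
  t=3,j=0: stock 40.3022 → up 53.6020 (V=27.1500), down 27.0025 (V=77.1200). Price 50.8692; hedge Δ=-1.8786, bond B=126.5813.
  t=3,j=1: stock 80.0030 → up 106.4039 (V=9.1400), down 53.6020 (V=27.1500). Price 17.6952; hedge Δ=-0.3411, bond B=44.9830.
  t=3,j=2: stock 158.8118 → up 211.2197 (V=88.6900), down 106.4039 (V=9.1400). Price 49.6241; hedge Δ=0.7590, bond B=-70.9062.
  t=3,j=3: stock 315.2534 → up 419.2870 (V=50.7700), down 211.2197 (V=88.6900). Price 68.4707; hedge Δ=-0.1822, bond B=125.9253.
  t=2,j=0: stock 60.1526 → up 80.0030 (V=17.6952), down 40.3022 (V=50.8692). Price 33.4451; hedge Δ=-0.8356, bond B=83.7088.
  t=2,j=1: stock 119.4074 → up 158.8118 (V=49.6241), down 80.0030 (V=17.6952). Price 33.8053; hedge Δ=0.4051, bond B=-14.5718.
  t=2,j=2: stock 237.0326 → up 315.2534 (V=68.4707), down 158.8118 (V=49.6241). Price 58.7455; hedge Δ=0.1205, bond B=30.1899.
  t=1,j=0: stock 89.7800 → up 119.4074 (V=33.8053), down 60.1526 (V=33.4451). Price 33.2977; hedge Δ=0.0061, bond B=32.7519.
  t=1,j=1: stock 178.2200 → up 237.0326 (V=58.7455), down 119.4074 (V=33.8053). Price 46.1914; hedge Δ=0.2120, bond B=8.4032.
  t=0,j=0: stock 134.0000 → up 178.2200 (V=46.1914), down 89.7800 (V=33.2977). Price 39.5445; hedge Δ=0.1458, bond B=20.0086.
Self-financing check: at every node Δ·S+B equals the discounted successor values.

(0,0): Delta=0.1458 Bond=20.0086
(1,0): Delta=0.0061 Bond=32.7519
(1,1): Delta=0.2120 Bond=8.4032
(2,0): Delta=-0.8356 Bond=83.7088
(2,1): Delta=0.4051 Bond=-14.5718
(2,2): Delta=0.1205 Bond=30.1899
(3,0): Delta=-1.8786 Bond=126.5813
(3,1): Delta=-0.3411 Bond=44.9830
(3,2): Delta=0.7590 Bond=-70.9062
(3,3): Delta=-0.1822 Bond=125.9253
V0=39.5445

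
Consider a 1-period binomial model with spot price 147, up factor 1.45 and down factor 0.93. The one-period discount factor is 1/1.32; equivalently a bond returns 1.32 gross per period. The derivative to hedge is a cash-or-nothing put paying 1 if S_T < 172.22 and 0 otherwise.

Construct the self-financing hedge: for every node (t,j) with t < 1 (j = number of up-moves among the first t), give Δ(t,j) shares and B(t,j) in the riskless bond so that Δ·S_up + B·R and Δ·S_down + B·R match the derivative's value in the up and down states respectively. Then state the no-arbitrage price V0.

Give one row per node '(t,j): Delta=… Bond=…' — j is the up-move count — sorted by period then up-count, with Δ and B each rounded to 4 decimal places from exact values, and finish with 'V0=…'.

(0,0): Delta=-0.0131 Bond=2.1125
V0=0.1894

Since d<R<u, set p* = (R−d)/(u−d) = 0.7500; price each node as the discounted p*-expectation of its children.
At expiry t=1: V(1,0)=1.0000, V(1,1)=0.0000
Node (0,0) S=147.0000: V=(p*·0.0000+(1−p*)·1.0000)/1.32=0.1894; Δ=(0.0000−1.0000)/(213.1500−136.7100)=-0.0131; B=V−Δ·S=2.1125
Self-financing check: at every node Δ·S+B equals the discounted successor values.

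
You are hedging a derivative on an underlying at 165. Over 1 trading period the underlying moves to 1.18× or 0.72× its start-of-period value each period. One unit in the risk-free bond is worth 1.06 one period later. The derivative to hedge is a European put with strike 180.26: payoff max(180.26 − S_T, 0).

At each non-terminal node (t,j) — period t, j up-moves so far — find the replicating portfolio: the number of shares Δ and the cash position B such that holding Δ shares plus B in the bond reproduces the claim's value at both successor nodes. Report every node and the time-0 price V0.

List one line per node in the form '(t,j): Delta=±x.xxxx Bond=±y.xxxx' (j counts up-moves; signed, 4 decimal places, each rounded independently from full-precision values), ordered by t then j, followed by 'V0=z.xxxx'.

No-arbitrage ⇒ martingale measure with p* = (R−d)/(u−d) = 0.7391.
Payoff layer (t=1): V(1,0)=61.4600, V(1,1)=0.0000
Node (0,0) S=165.0000: V=(p*·0.0000+(1−p*)·61.4600)/1.06=15.1255; Δ=(0.0000−61.4600)/(194.7000−118.8000)=-0.8097; B=V−Δ·S=148.7342
Check: Δ(0,0)·S0 + B(0,0) = 15.1255 = V0.

(0,0): Delta=-0.8097 Bond=148.7342
V0=15.1255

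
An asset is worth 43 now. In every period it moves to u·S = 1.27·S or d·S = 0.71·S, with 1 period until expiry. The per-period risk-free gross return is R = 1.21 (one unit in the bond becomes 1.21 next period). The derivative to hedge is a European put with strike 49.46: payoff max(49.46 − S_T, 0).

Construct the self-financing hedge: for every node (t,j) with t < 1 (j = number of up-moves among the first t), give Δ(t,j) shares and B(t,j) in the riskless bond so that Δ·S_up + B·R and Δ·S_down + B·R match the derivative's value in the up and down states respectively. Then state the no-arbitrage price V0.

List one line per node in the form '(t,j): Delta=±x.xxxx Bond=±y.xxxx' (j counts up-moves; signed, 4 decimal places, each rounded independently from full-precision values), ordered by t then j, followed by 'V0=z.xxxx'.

No-arbitrage ⇒ martingale measure with p* = (R−d)/(u−d) = 0.8929.
At expiry t=1: V(1,0)=18.9300, V(1,1)=0.0000
Node (0,0) S=43.0000: V=(p*·0.0000+(1−p*)·18.9300)/1.21=1.6762; Δ=(0.0000−18.9300)/(54.6100−30.5300)=-0.7861; B=V−Δ·S=35.4798
Root portfolio cost Δ·43+B reproduces V0=1.6762.

(0,0): Delta=-0.7861 Bond=35.4798
V0=1.6762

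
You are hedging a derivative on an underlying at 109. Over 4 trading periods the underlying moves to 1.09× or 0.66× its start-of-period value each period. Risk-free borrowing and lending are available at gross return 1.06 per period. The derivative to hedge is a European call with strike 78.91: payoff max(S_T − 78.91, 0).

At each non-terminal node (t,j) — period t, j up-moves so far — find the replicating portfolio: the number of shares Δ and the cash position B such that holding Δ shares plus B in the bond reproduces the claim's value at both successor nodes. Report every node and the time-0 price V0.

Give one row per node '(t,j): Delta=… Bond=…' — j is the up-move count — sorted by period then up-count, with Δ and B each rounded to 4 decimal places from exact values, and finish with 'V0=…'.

The replicating-portfolio and risk-neutral prices coincide; use p* = (1.06−0.66)/(1.09−0.66) = 0.9302 for the latter.
Terminal values V(4,·): V(4,0)=0.0000, V(4,1)=0.0000, V(4,2)=0.0000, V(4,3)=14.2544, V(4,4)=74.9524
Node (3,0) S=31.3371: V=(p*·0.0000+(1−p*)·0.0000)/1.06=0.0000; Δ=(0.0000−0.0000)/(34.1574−20.6825)=0.0000; B=V−Δ·S=0.0000
Node (3,1) S=51.7536: V=(p*·0.0000+(1−p*)·0.0000)/1.06=0.0000; Δ=(0.0000−0.0000)/(56.4115−34.1574)=0.0000; B=V−Δ·S=0.0000
Node (3,2) S=85.4719: V=(p*·14.2544+(1−p*)·0.0000)/1.06=12.5093; Δ=(14.2544−0.0000)/(93.1644−56.4115)=0.3878; B=V−Δ·S=-20.6404
Node (3,3) S=141.1582: V=(p*·74.9524+(1−p*)·14.2544)/1.06=66.7148; Δ=(74.9524−14.2544)/(153.8624−93.1644)=1.0000; B=V−Δ·S=-74.4434
Node (2,0) S=47.4804: V=(p*·0.0000+(1−p*)·0.0000)/1.06=0.0000; Δ=(0.0000−0.0000)/(51.7536−31.3371)=0.0000; B=V−Δ·S=0.0000
Node (2,1) S=78.4146: V=(p*·12.5093+(1−p*)·0.0000)/1.06=10.9779; Δ=(12.5093−0.0000)/(85.4719−51.7536)=0.3710; B=V−Δ·S=-18.1136
Node (2,2) S=129.5029: V=(p*·66.7148+(1−p*)·12.5093)/1.06=59.3707; Δ=(66.7148−12.5093)/(141.1582−85.4719)=0.9734; B=V−Δ·S=-66.6884
Node (1,0) S=71.9400: V=(p*·10.9779+(1−p*)·0.0000)/1.06=9.6340; Δ=(10.9779−0.0000)/(78.4146−47.4804)=0.3549; B=V−Δ·S=-15.8961
Node (1,1) S=118.8100: V=(p*·59.3707+(1−p*)·10.9779)/1.06=52.8250; Δ=(59.3707−10.9779)/(129.5029−78.4146)=0.9472; B=V−Δ·S=-59.7165
Node (0,0) S=109.0000: V=(p*·52.8250+(1−p*)·9.6340)/1.06=46.9921; Δ=(52.8250−9.6340)/(118.8100−71.9400)=0.9215; B=V−Δ·S=-53.4521
The time-0 hedge costs 46.9921, which is the no-arbitrage price.

(0,0): Delta=0.9215 Bond=-53.4521
(1,0): Delta=0.3549 Bond=-15.8961
(1,1): Delta=0.9472 Bond=-59.7165
(2,0): Delta=0.0000 Bond=0.0000
(2,1): Delta=0.3710 Bond=-18.1136
(2,2): Delta=0.9734 Bond=-66.6884
(3,0): Delta=0.0000 Bond=0.0000
(3,1): Delta=0.0000 Bond=0.0000
(3,2): Delta=0.3878 Bond=-20.6404
(3,3): Delta=1.0000 Bond=-74.4434
V0=46.9921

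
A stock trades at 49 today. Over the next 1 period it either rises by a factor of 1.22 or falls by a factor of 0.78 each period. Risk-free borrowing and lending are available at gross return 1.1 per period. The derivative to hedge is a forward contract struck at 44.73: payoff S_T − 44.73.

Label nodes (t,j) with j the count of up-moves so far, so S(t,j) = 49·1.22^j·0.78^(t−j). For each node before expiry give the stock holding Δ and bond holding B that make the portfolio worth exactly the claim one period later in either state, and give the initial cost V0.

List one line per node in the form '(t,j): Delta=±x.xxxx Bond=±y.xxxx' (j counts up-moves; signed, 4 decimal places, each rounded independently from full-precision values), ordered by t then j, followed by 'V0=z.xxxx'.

No-arbitrage ⇒ martingale measure with p* = (R−d)/(u−d) = 0.7273.
Terminal values V(1,·): V(1,0)=-6.5100, V(1,1)=15.0500
  t=0,j=0: stock 49.0000 → up 59.7800 (V=15.0500), down 38.2200 (V=-6.5100). Price 8.3364; hedge Δ=1.0000, bond B=-40.6636.
Check: Δ(0,0)·S0 + B(0,0) = 8.3364 = V0.

(0,0): Delta=1.0000 Bond=-40.6636
V0=8.3364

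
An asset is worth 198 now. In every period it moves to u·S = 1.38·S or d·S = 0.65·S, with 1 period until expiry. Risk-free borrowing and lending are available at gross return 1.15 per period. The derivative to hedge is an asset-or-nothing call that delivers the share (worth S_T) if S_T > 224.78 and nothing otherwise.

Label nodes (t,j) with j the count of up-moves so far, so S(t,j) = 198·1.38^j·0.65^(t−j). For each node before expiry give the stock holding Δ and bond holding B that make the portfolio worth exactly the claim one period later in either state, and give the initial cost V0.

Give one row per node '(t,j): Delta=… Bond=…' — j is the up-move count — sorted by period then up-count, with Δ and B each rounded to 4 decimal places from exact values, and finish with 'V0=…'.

Risk-neutral probability p* = (R−d)/(u−d) = (1.15−0.65)/(1.38−0.65) = 0.6849.
Terminal values V(1,·): V(1,0)=0.0000, V(1,1)=273.2400
(0,0): S=198.0000. Δ = (V_up−V_dn)/(S_up−S_dn) = (273.2400−0.0000)/(273.2400−128.7000) = 1.8904. V = [p*·273.2400 + (1−p*)·0.0000]/1.15 = 162.7397. B = V − Δ·S = -211.5616.
Check: Δ(0,0)·S0 + B(0,0) = 162.7397 = V0.

(0,0): Delta=1.8904 Bond=-211.5616
V0=162.7397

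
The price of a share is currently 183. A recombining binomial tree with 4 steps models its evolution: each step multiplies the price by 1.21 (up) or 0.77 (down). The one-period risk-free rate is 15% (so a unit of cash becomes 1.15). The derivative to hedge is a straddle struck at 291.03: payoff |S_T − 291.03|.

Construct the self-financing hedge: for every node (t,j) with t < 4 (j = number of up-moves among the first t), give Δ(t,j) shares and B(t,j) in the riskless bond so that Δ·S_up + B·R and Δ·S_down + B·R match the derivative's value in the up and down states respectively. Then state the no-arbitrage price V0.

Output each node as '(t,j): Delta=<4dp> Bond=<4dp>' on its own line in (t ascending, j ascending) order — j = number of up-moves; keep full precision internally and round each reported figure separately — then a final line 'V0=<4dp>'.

(0,0): Delta=0.0651 Bond=35.8853
(1,0): Delta=-1.0000 Bond=191.3569
(1,1): Delta=0.1722 Bond=17.5699
(2,0): Delta=-1.0000 Bond=220.0605
(2,1): Delta=-1.0000 Bond=220.0605
(2,2): Delta=0.2899 Bond=-11.3507
(3,0): Delta=-1.0000 Bond=253.0696
(3,1): Delta=-1.0000 Bond=253.0696
(3,2): Delta=-1.0000 Bond=253.0696
(3,3): Delta=0.4196 Bond=-55.0727
V0=47.8059

Under the risk-neutral measure, an up-move has probability p* = (R−d)/(u−d) = 0.8636 and values discount at R = 1.15.
Terminal values V(4,·): V(4,0)=226.6999, V(4,1)=189.9399, V(4,2)=132.1741, V(4,3)=41.3993, V(4,4)=101.2468
  t=3,j=0: stock 83.5455 → up 101.0901 (V=189.9399), down 64.3301 (V=226.6999). Price 169.5240; hedge Δ=-1.0000, bond B=253.0696.
  t=3,j=1: stock 131.2858 → up 158.8559 (V=132.1741), down 101.0901 (V=189.9399). Price 121.7837; hedge Δ=-1.0000, bond B=253.0696.
  t=3,j=2: stock 206.3063 → up 249.6307 (V=41.3993), down 158.8559 (V=132.1741). Price 46.7632; hedge Δ=-1.0000, bond B=253.0696.
  t=3,j=3: stock 324.1957 → up 392.2768 (V=101.2468), down 249.6307 (V=41.3993). Price 80.9441; hedge Δ=0.4196, bond B=-55.0727.
  t=2,j=0: stock 108.5007 → up 131.2858 (V=121.7837), down 83.5455 (V=169.5240). Price 111.5598; hedge Δ=-1.0000, bond B=220.0605.
  t=2,j=1: stock 170.5011 → up 206.3063 (V=46.7632), down 131.2858 (V=121.7837). Price 49.5594; hedge Δ=-1.0000, bond B=220.0605.
  t=2,j=2: stock 267.9303 → up 324.1957 (V=80.9441), down 206.3063 (V=46.7632). Price 66.3331; hedge Δ=0.2899, bond B=-11.3507.
  t=1,j=0: stock 140.9100 → up 170.5011 (V=49.5594), down 108.5007 (V=111.5598). Price 50.4469; hedge Δ=-1.0000, bond B=191.3569.
  t=1,j=1: stock 221.4300 → up 267.9303 (V=66.3331), down 170.5011 (V=49.5594). Price 55.6920; hedge Δ=0.1722, bond B=17.5699.
  t=0,j=0: stock 183.0000 → up 221.4300 (V=55.6920), down 140.9100 (V=50.4469). Price 47.8059; hedge Δ=0.0651, bond B=35.8853.
The time-0 hedge costs 47.8059, which is the no-arbitrage price.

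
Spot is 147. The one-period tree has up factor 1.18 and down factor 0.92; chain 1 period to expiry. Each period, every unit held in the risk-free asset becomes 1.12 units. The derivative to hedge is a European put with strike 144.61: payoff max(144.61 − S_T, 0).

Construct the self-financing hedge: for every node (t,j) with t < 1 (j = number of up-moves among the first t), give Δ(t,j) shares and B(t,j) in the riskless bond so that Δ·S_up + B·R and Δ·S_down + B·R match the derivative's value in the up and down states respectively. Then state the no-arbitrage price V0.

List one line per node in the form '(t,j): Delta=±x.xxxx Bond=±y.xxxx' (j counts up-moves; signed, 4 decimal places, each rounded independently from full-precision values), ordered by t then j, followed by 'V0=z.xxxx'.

The replicating-portfolio and risk-neutral prices coincide; use p* = (1.12−0.92)/(1.18−0.92) = 0.7692 for the latter.
At expiry t=1: V(1,0)=9.3700, V(1,1)=0.0000
Node (0,0) S=147.0000: V=(p*·0.0000+(1−p*)·9.3700)/1.12=1.9306; Δ=(0.0000−9.3700)/(173.4600−135.2400)=-0.2452; B=V−Δ·S=37.9691
Check: Δ(0,0)·S0 + B(0,0) = 1.9306 = V0.

(0,0): Delta=-0.2452 Bond=37.9691
V0=1.9306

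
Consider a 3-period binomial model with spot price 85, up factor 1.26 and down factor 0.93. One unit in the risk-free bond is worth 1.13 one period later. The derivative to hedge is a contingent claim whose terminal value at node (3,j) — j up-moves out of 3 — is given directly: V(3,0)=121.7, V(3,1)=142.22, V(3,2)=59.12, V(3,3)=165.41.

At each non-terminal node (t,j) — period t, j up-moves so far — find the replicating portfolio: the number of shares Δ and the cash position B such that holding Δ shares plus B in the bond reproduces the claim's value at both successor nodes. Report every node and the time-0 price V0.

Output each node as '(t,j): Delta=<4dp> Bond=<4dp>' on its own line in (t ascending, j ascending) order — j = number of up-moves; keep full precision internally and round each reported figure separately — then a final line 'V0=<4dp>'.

(0,0): Delta=0.0711 Bond=70.2329
(1,0): Delta=-1.4343 Bond=198.3625
(1,1): Delta=0.7933 Bond=2.0137
(2,0): Delta=0.8458 Bond=56.5229
(2,1): Delta=-2.5282 Bond=333.1070
(2,2): Delta=2.3868 Bond=-212.7651
V0=76.2735

Under the risk-neutral measure, an up-move has probability p* = (R−d)/(u−d) = 0.6061 and values discount at R = 1.13.
Terminal values V(3,·): V(3,0)=121.7000, V(3,1)=142.2200, V(3,2)=59.1200, V(3,3)=165.4100
Node (2,0) S=73.5165: V=(p*·142.2200+(1−p*)·121.7000)/1.13=118.7047; Δ=(142.2200−121.7000)/(92.6308−68.3703)=0.8458; B=V−Δ·S=56.5229
Node (2,1) S=99.6030: V=(p*·59.1200+(1−p*)·142.2200)/1.13=81.2888; Δ=(59.1200−142.2200)/(125.4998−92.6308)=-2.5282; B=V−Δ·S=333.1070
Node (2,2) S=134.9460: V=(p*·165.4100+(1−p*)·59.1200)/1.13=109.3258; Δ=(165.4100−59.1200)/(170.0320−125.4998)=2.3868; B=V−Δ·S=-212.7651
Node (1,0) S=79.0500: V=(p*·81.2888+(1−p*)·118.7047)/1.13=84.9809; Δ=(81.2888−118.7047)/(99.6030−73.5165)=-1.4343; B=V−Δ·S=198.3625
Node (1,1) S=107.1000: V=(p*·109.3258+(1−p*)·81.2888)/1.13=86.9743; Δ=(109.3258−81.2888)/(134.9460−99.6030)=0.7933; B=V−Δ·S=2.0137
Node (0,0) S=85.0000: V=(p*·86.9743+(1−p*)·84.9809)/1.13=76.2735; Δ=(86.9743−84.9809)/(107.1000−79.0500)=0.0711; B=V−Δ·S=70.2329
Root portfolio cost Δ·85+B reproduces V0=76.2735.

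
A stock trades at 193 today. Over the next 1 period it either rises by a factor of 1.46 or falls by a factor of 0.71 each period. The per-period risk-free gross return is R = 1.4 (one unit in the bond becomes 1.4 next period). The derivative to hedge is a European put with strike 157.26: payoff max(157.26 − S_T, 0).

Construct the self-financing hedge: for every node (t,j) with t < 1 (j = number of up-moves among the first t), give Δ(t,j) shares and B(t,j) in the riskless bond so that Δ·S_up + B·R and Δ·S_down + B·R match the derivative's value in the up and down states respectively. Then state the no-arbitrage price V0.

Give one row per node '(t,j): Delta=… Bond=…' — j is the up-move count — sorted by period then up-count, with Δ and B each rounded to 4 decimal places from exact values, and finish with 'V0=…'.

Since d<R<u, set p* = (R−d)/(u−d) = 0.9200; price each node as the discounted p*-expectation of its children.
Terminal values V(1,·): V(1,0)=20.2300, V(1,1)=0.0000
(0,0): S=193.0000. Δ = (V_up−V_dn)/(S_up−S_dn) = (0.0000−20.2300)/(281.7800−137.0300) = -0.1398. V = [p*·0.0000 + (1−p*)·20.2300]/1.4 = 1.1560. B = V − Δ·S = 28.1293.
Self-financing check: at every node Δ·S+B equals the discounted successor values.

(0,0): Delta=-0.1398 Bond=28.1293
V0=1.1560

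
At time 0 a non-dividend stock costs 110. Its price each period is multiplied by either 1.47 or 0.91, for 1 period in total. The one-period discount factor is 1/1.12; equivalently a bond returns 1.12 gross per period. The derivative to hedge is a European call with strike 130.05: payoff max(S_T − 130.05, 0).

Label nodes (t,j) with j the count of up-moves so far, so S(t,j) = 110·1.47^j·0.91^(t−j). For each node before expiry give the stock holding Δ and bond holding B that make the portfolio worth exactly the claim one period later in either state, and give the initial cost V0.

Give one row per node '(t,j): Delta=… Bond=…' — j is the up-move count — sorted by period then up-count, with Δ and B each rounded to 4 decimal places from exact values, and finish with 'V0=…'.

No-arbitrage ⇒ martingale measure with p* = (R−d)/(u−d) = 0.3750.
Payoff layer (t=1): V(1,0)=0.0000, V(1,1)=31.6500
Node (0,0) S=110.0000: V=(p*·31.6500+(1−p*)·0.0000)/1.12=10.5971; Δ=(31.6500−0.0000)/(161.7000−100.1000)=0.5138; B=V−Δ·S=-45.9208
Each (Δ,B) replicates both successor values, so the strategy is self-financing and V0 is arbitrage-free.

(0,0): Delta=0.5138 Bond=-45.9208
V0=10.5971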